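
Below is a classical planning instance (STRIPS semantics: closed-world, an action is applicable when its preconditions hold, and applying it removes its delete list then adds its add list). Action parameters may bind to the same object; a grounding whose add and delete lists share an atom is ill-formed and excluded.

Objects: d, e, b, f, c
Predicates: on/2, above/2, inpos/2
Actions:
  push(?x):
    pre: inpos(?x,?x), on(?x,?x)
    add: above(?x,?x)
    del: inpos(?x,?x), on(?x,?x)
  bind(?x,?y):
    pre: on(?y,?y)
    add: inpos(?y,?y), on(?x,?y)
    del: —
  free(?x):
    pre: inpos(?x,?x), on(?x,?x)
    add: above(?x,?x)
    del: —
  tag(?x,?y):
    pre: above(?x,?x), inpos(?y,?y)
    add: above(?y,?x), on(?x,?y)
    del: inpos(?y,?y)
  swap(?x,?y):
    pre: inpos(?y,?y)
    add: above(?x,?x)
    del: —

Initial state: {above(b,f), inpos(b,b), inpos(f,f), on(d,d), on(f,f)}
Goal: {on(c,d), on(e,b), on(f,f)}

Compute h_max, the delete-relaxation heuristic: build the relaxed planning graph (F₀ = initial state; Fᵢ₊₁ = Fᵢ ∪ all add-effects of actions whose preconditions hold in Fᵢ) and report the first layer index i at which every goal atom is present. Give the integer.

F0 = init (5 atoms)
F1 = F0 ∪ {above(b,b), above(c,c), above(d,d), above(e,e), above(f,f), inpos(d,d), on(b,d), on(b,f), on(c,d), on(c,f), on(d,f), on(e,d), on(e,f), on(f,d)}  (19 atoms)
F2 = F1 ∪ {above(b,c), above(b,d), above(b,e), above(d,b), above(d,c), above(d,e), above(d,f), above(f,b), above(f,c), above(f,d), above(f,e), on(b,b), on(c,b), on(d,b), on(e,b), on(f,b)}  (35 atoms)
goal ⊆ F2  ⇒  h_max = 2

2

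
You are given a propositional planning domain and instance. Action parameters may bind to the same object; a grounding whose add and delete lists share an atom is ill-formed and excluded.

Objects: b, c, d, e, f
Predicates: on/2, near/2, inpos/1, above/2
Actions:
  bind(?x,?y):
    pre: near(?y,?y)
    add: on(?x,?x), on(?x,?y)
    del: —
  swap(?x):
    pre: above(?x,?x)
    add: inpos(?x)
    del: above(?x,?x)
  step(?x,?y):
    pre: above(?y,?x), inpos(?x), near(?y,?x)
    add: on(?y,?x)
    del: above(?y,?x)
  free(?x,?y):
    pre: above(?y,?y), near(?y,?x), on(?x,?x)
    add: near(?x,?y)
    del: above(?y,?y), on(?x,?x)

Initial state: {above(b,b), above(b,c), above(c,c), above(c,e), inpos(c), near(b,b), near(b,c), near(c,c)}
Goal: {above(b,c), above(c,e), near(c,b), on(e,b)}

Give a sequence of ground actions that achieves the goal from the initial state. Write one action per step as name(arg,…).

bind(c,b); bind(e,b); free(c,b)

1. bind(c,b)  →  {above(b,b), above(b,c), above(c,c), above(c,e), inpos(c), near(b,b), near(b,c), near(c,c), on(c,b), on(c,c)}
2. bind(e,b)  →  {above(b,b), above(b,c), above(c,c), above(c,e), inpos(c), near(b,b), near(b,c), near(c,c), on(c,b), on(c,c), on(e,b), on(e,e)}
3. free(c,b)  →  {above(b,c), above(c,c), above(c,e), inpos(c), near(b,b), near(b,c), near(c,b), near(c,c), on(c,b), on(e,b), on(e,e)}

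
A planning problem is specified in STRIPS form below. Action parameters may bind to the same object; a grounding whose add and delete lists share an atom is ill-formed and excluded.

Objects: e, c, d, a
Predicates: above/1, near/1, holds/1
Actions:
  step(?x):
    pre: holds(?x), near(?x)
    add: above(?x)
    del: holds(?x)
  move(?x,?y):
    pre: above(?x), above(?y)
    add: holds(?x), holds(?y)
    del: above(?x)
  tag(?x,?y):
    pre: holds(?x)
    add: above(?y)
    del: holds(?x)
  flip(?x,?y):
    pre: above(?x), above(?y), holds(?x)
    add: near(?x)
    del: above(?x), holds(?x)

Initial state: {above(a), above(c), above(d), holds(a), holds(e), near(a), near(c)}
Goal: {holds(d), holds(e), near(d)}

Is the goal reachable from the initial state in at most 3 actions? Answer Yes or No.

1. move(c,d)  →  {above(a), above(d), holds(a), holds(c), holds(d), holds(e), near(a), near(c)}
2. flip(d,d)  →  {above(a), holds(a), holds(c), holds(e), near(a), near(c), near(d)}
3. tag(c,d)  →  {above(a), above(d), holds(a), holds(e), near(a), near(c), near(d)}
4. move(d,d)  →  {above(a), holds(a), holds(d), holds(e), near(a), near(c), near(d)}
optimal plan length = 4; 4 > 3

No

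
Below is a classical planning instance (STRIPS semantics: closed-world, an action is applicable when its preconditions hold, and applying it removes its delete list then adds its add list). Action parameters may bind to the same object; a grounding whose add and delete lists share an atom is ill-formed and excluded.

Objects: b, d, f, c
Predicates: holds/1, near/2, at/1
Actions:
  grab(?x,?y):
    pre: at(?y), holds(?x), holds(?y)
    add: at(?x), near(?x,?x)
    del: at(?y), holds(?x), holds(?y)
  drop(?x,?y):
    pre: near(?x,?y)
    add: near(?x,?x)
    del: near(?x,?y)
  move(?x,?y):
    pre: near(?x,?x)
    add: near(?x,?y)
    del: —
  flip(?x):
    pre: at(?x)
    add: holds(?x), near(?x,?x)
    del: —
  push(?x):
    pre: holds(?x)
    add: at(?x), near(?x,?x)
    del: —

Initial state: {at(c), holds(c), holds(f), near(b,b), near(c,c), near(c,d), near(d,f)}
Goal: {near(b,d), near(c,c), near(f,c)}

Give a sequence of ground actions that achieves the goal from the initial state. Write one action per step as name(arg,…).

grab(f,c); move(b,d); move(f,c)

1. grab(f,c)  →  {at(f), near(b,b), near(c,c), near(c,d), near(d,f), near(f,f)}
2. move(b,d)  →  {at(f), near(b,b), near(b,d), near(c,c), near(c,d), near(d,f), near(f,f)}
3. move(f,c)  →  {at(f), near(b,b), near(b,d), near(c,c), near(c,d), near(d,f), near(f,c), near(f,f)}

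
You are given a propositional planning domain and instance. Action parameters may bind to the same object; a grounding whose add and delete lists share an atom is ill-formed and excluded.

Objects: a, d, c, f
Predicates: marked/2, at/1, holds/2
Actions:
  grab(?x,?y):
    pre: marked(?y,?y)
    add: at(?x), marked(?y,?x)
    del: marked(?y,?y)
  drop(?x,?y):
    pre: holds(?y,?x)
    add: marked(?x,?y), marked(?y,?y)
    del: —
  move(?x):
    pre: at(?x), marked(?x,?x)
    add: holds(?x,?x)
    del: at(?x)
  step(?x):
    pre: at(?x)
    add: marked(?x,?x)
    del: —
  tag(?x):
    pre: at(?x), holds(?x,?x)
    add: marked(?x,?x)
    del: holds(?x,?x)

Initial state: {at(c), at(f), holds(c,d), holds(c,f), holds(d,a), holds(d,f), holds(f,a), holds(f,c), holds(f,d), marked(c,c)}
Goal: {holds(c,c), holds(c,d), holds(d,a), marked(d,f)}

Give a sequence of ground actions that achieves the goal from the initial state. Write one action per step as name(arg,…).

drop(d,f); move(c)

1. drop(d,f)  →  {at(c), at(f), holds(c,d), holds(c,f), holds(d,a), holds(d,f), holds(f,a), holds(f,c), holds(f,d), marked(c,c), marked(d,f), marked(f,f)}
2. move(c)  →  {at(f), holds(c,c), holds(c,d), holds(c,f), holds(d,a), holds(d,f), holds(f,a), holds(f,c), holds(f,d), marked(c,c), marked(d,f), marked(f,f)}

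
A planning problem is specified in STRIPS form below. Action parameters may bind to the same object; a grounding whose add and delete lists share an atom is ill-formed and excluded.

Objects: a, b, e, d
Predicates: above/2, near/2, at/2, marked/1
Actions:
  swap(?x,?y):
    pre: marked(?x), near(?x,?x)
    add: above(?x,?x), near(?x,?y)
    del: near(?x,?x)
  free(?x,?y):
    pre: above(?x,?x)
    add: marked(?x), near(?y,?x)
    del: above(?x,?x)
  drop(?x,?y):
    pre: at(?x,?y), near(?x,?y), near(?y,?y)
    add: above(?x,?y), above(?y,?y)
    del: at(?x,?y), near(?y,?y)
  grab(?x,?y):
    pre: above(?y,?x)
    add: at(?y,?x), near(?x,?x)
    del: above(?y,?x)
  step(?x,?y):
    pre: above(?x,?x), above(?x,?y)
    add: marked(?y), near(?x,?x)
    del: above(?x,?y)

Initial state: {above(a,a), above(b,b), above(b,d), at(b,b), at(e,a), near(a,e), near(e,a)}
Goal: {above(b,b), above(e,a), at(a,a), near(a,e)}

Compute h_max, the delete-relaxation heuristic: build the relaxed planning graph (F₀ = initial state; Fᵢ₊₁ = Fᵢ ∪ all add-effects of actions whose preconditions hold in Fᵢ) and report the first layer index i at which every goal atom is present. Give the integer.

2

F0 = init (7 atoms)
F1 = F0 ∪ {at(a,a), at(b,d), marked(a), marked(b), marked(d), near(a,a), near(a,b), near(b,a), near(b,b), near(d,a), near(d,b), near(d,d), near(e,b)}  (20 atoms)
F2 = F1 ∪ {above(d,d), above(e,a), near(a,d), near(b,d), near(b,e), near(d,e)}  (26 atoms)
goal ⊆ F2  ⇒  h_max = 2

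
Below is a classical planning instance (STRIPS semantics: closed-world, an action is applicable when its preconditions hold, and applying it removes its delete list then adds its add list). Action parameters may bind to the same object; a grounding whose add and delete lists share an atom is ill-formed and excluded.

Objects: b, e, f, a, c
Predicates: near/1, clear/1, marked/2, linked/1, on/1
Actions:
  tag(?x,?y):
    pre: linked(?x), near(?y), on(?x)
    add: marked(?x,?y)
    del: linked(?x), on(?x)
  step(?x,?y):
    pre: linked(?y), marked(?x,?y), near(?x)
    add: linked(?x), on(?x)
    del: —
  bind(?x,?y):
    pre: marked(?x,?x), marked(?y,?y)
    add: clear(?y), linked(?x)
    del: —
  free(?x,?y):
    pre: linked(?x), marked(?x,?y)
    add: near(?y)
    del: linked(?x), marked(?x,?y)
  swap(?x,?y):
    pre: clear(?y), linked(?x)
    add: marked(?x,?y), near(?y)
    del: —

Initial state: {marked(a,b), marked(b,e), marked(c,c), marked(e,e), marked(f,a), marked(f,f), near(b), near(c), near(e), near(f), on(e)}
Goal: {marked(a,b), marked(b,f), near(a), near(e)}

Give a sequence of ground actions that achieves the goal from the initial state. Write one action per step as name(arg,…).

1. bind(e,e)  →  {clear(e), linked(e), marked(a,b), marked(b,e), marked(c,c), marked(e,e), marked(f,a), marked(f,f), near(b), near(c), near(e), near(f), on(e)}
2. step(b,e)  →  {clear(e), linked(b), linked(e), marked(a,b), marked(b,e), marked(c,c), marked(e,e), marked(f,a), marked(f,f), near(b), near(c), near(e), near(f), on(b), on(e)}
3. tag(b,f)  →  {clear(e), linked(e), marked(a,b), marked(b,e), marked(b,f), marked(c,c), marked(e,e), marked(f,a), marked(f,f), near(b), near(c), near(e), near(f), on(e)}
4. bind(f,e)  →  {clear(e), linked(e), linked(f), marked(a,b), marked(b,e), marked(b,f), marked(c,c), marked(e,e), marked(f,a), marked(f,f), near(b), near(c), near(e), near(f), on(e)}
5. free(f,a)  →  {clear(e), linked(e), marked(a,b), marked(b,e), marked(b,f), marked(c,c), marked(e,e), marked(f,f), near(a), near(b), near(c), near(e), near(f), on(e)}

bind(e,e); step(b,e); tag(b,f); bind(f,e); free(f,a)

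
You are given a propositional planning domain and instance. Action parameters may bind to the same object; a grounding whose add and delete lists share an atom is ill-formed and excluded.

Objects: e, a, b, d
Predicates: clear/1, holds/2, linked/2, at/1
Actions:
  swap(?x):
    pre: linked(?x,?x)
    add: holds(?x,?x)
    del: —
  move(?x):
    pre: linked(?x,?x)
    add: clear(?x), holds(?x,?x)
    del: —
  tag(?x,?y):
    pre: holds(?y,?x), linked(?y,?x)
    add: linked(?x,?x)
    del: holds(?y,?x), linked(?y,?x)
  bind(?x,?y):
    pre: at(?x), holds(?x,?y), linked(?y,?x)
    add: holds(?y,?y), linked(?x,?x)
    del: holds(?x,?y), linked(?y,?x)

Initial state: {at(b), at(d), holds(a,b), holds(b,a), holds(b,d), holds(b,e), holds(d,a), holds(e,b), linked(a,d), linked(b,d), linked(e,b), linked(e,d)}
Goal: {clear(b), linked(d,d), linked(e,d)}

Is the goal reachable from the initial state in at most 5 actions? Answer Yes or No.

1. tag(b,e)  →  {at(b), at(d), holds(a,b), holds(b,a), holds(b,d), holds(b,e), holds(d,a), linked(a,d), linked(b,b), linked(b,d), linked(e,d)}
2. move(b)  →  {at(b), at(d), clear(b), holds(a,b), holds(b,a), holds(b,b), holds(b,d), holds(b,e), holds(d,a), linked(a,d), linked(b,b), linked(b,d), linked(e,d)}
3. tag(d,b)  →  {at(b), at(d), clear(b), holds(a,b), holds(b,a), holds(b,b), holds(b,e), holds(d,a), linked(a,d), linked(b,b), linked(d,d), linked(e,d)}
optimal plan length = 3; 3 ≤ 5

Yes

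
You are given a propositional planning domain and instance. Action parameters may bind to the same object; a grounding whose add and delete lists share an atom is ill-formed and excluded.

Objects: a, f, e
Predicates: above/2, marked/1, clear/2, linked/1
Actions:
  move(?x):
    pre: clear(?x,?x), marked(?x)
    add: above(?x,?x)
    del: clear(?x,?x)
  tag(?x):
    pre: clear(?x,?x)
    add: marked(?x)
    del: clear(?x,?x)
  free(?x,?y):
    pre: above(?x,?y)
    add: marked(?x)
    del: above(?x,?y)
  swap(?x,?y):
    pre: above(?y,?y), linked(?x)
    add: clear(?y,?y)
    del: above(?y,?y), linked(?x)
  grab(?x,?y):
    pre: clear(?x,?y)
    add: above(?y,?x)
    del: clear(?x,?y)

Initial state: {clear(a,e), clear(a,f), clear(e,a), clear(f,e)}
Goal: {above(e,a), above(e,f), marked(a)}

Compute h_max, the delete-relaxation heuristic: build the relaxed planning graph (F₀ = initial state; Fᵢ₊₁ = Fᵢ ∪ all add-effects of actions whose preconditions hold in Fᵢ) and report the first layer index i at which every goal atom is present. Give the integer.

F0 = init (4 atoms)
F1 = F0 ∪ {above(a,e), above(e,a), above(e,f), above(f,a)}  (8 atoms)
F2 = F1 ∪ {marked(a), marked(e), marked(f)}  (11 atoms)
goal ⊆ F2  ⇒  h_max = 2

2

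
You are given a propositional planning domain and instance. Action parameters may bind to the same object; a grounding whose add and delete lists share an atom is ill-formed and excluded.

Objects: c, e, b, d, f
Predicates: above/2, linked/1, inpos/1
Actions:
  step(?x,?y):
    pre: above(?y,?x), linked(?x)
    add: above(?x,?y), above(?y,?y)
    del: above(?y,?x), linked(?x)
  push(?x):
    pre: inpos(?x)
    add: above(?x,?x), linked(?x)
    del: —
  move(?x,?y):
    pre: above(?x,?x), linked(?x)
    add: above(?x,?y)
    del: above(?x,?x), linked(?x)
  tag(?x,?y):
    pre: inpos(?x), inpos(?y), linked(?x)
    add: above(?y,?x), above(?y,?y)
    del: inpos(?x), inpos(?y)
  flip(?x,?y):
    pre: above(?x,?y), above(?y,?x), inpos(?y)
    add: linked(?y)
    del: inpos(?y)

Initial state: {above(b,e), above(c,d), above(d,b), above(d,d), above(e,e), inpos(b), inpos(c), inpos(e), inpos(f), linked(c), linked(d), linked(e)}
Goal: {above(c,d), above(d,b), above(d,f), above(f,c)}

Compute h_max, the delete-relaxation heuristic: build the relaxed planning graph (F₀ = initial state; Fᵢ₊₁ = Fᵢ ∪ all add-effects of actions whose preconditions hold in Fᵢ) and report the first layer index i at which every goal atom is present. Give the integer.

F0 = init (12 atoms)
F1 = F0 ∪ {above(b,b), above(b,c), above(c,c), above(c,e), above(d,c), above(d,e), above(d,f), above(e,b), above(e,c), above(e,d), above(e,f), above(f,c), above(f,e), above(f,f), linked(b), linked(f)}  (28 atoms)
goal ⊆ F1  ⇒  h_max = 1

1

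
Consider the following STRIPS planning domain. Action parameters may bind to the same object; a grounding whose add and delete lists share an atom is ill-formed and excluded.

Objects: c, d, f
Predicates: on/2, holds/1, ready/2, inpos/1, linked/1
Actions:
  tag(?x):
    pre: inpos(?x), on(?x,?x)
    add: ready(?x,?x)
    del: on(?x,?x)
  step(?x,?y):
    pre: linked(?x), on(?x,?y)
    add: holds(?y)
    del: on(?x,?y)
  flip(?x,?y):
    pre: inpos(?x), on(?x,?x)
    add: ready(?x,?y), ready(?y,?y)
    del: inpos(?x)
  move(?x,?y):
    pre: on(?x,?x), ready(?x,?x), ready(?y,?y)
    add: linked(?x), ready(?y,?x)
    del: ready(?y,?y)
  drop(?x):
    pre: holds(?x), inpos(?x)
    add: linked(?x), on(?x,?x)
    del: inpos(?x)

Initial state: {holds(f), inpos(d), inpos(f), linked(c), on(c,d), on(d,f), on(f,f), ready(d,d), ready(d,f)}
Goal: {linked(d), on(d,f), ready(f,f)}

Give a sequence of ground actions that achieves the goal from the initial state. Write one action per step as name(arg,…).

tag(f); step(c,d); drop(d)

1. tag(f)  →  {holds(f), inpos(d), inpos(f), linked(c), on(c,d), on(d,f), ready(d,d), ready(d,f), ready(f,f)}
2. step(c,d)  →  {holds(d), holds(f), inpos(d), inpos(f), linked(c), on(d,f), ready(d,d), ready(d,f), ready(f,f)}
3. drop(d)  →  {holds(d), holds(f), inpos(f), linked(c), linked(d), on(d,d), on(d,f), ready(d,d), ready(d,f), ready(f,f)}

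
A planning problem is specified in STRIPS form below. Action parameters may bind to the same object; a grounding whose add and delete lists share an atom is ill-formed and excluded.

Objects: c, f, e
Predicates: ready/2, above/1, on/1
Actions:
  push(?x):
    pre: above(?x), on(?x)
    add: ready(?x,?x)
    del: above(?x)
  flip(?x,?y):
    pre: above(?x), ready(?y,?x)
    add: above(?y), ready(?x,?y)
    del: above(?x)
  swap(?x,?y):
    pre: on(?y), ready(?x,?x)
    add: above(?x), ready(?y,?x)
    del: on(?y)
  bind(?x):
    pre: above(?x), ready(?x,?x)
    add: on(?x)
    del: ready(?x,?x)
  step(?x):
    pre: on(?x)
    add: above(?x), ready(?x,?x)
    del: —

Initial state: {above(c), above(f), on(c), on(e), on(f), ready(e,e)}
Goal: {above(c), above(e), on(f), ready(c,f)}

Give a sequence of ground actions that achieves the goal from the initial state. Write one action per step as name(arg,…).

push(f); swap(f,c); swap(e,e)

1. push(f)  →  {above(c), on(c), on(e), on(f), ready(e,e), ready(f,f)}
2. swap(f,c)  →  {above(c), above(f), on(e), on(f), ready(c,f), ready(e,e), ready(f,f)}
3. swap(e,e)  →  {above(c), above(e), above(f), on(f), ready(c,f), ready(e,e), ready(f,f)}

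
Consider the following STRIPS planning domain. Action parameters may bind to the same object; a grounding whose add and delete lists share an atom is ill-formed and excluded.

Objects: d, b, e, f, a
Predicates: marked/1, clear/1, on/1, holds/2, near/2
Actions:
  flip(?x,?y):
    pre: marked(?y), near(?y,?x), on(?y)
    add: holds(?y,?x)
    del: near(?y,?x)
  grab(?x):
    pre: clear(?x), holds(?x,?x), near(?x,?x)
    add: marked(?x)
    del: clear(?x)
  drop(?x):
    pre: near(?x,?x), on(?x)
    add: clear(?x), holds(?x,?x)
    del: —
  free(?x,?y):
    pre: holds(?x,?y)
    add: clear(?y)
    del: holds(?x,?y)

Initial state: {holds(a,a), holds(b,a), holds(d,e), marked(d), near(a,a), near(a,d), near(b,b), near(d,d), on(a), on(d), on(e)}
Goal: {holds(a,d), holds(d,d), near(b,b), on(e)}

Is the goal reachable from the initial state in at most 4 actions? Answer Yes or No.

Yes

1. flip(d,d)  →  {holds(a,a), holds(b,a), holds(d,d), holds(d,e), marked(d), near(a,a), near(a,d), near(b,b), on(a), on(d), on(e)}
2. drop(a)  →  {clear(a), holds(a,a), holds(b,a), holds(d,d), holds(d,e), marked(d), near(a,a), near(a,d), near(b,b), on(a), on(d), on(e)}
3. grab(a)  →  {holds(a,a), holds(b,a), holds(d,d), holds(d,e), marked(a), marked(d), near(a,a), near(a,d), near(b,b), on(a), on(d), on(e)}
4. flip(d,a)  →  {holds(a,a), holds(a,d), holds(b,a), holds(d,d), holds(d,e), marked(a), marked(d), near(a,a), near(b,b), on(a), on(d), on(e)}
optimal plan length = 4; 4 ≤ 4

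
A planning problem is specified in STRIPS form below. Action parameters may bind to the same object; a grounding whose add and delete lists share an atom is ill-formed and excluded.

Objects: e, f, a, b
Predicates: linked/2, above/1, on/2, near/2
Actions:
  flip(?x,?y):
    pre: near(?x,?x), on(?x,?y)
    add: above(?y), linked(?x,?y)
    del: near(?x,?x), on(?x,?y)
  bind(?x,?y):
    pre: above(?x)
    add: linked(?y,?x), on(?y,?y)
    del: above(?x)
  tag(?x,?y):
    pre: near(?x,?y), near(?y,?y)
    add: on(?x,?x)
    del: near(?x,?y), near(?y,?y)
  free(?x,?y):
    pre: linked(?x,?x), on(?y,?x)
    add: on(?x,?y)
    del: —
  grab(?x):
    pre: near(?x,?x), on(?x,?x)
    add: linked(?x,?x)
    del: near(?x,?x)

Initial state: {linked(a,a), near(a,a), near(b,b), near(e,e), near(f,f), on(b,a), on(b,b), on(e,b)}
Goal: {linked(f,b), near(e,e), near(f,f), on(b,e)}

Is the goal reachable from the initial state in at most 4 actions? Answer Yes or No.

Yes

1. flip(b,b)  →  {above(b), linked(a,a), linked(b,b), near(a,a), near(e,e), near(f,f), on(b,a), on(e,b)}
2. bind(b,f)  →  {linked(a,a), linked(b,b), linked(f,b), near(a,a), near(e,e), near(f,f), on(b,a), on(e,b), on(f,f)}
3. free(b,e)  →  {linked(a,a), linked(b,b), linked(f,b), near(a,a), near(e,e), near(f,f), on(b,a), on(b,e), on(e,b), on(f,f)}
optimal plan length = 3; 3 ≤ 4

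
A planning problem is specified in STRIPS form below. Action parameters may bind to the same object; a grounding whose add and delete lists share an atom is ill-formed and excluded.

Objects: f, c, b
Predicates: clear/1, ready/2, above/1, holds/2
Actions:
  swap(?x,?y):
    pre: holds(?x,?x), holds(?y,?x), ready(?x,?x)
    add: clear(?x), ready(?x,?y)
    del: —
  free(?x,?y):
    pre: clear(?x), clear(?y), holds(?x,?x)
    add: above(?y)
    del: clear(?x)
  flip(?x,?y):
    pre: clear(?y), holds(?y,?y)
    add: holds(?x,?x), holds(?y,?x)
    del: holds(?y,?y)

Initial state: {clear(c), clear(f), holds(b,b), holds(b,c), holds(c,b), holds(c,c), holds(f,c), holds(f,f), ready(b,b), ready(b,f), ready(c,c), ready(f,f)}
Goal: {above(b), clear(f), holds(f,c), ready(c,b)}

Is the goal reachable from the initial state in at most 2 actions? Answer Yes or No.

No

1. swap(c,b)  →  {clear(c), clear(f), holds(b,b), holds(b,c), holds(c,b), holds(c,c), holds(f,c), holds(f,f), ready(b,b), ready(b,f), ready(c,b), ready(c,c), ready(f,f)}
2. swap(b,c)  →  {clear(b), clear(c), clear(f), holds(b,b), holds(b,c), holds(c,b), holds(c,c), holds(f,c), holds(f,f), ready(b,b), ready(b,c), ready(b,f), ready(c,b), ready(c,c), ready(f,f)}
3. free(c,b)  →  {above(b), clear(b), clear(f), holds(b,b), holds(b,c), holds(c,b), holds(c,c), holds(f,c), holds(f,f), ready(b,b), ready(b,c), ready(b,f), ready(c,b), ready(c,c), ready(f,f)}
optimal plan length = 3; 3 > 2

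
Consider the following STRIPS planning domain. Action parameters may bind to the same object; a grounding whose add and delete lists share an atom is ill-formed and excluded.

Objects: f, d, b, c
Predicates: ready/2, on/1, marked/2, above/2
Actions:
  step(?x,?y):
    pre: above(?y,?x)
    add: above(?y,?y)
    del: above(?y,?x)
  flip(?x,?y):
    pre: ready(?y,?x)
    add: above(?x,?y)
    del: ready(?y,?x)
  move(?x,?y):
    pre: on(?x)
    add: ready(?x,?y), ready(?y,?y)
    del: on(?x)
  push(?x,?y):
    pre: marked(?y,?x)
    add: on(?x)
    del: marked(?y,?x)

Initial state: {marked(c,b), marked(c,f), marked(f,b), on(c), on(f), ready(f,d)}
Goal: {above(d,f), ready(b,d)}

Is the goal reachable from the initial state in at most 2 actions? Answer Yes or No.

1. flip(d,f)  →  {above(d,f), marked(c,b), marked(c,f), marked(f,b), on(c), on(f)}
2. push(b,f)  →  {above(d,f), marked(c,b), marked(c,f), on(b), on(c), on(f)}
3. move(b,d)  →  {above(d,f), marked(c,b), marked(c,f), on(c), on(f), ready(b,d), ready(d,d)}
optimal plan length = 3; 3 > 2

No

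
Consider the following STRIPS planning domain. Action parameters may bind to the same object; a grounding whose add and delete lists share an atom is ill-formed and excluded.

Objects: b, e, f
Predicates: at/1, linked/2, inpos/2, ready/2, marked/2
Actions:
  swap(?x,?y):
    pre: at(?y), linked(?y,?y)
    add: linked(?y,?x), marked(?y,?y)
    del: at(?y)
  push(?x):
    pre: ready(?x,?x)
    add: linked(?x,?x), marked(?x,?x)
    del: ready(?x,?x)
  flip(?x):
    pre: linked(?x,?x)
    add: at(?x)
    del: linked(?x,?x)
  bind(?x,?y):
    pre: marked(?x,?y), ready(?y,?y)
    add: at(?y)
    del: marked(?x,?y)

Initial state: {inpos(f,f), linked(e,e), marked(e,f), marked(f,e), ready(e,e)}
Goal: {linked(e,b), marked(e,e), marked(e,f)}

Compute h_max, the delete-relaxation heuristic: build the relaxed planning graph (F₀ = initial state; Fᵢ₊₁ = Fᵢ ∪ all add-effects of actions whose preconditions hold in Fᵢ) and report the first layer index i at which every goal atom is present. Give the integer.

F0 = init (5 atoms)
F1 = F0 ∪ {at(e), marked(e,e)}  (7 atoms)
F2 = F1 ∪ {linked(e,b), linked(e,f)}  (9 atoms)
goal ⊆ F2  ⇒  h_max = 2

2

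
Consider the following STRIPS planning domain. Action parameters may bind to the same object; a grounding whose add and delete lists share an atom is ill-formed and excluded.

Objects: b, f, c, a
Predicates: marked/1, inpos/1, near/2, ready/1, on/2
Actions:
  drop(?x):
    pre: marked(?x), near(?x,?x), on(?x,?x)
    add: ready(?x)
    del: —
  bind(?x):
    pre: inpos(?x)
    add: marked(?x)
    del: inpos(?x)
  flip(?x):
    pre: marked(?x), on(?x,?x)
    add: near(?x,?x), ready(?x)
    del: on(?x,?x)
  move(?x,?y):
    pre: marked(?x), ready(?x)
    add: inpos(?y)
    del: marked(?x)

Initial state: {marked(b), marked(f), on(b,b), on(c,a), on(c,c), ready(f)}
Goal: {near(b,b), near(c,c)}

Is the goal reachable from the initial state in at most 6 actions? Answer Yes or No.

1. flip(b)  →  {marked(b), marked(f), near(b,b), on(c,a), on(c,c), ready(b), ready(f)}
2. move(b,c)  →  {inpos(c), marked(f), near(b,b), on(c,a), on(c,c), ready(b), ready(f)}
3. bind(c)  →  {marked(c), marked(f), near(b,b), on(c,a), on(c,c), ready(b), ready(f)}
4. flip(c)  →  {marked(c), marked(f), near(b,b), near(c,c), on(c,a), ready(b), ready(c), ready(f)}
optimal plan length = 4; 4 ≤ 6

Yes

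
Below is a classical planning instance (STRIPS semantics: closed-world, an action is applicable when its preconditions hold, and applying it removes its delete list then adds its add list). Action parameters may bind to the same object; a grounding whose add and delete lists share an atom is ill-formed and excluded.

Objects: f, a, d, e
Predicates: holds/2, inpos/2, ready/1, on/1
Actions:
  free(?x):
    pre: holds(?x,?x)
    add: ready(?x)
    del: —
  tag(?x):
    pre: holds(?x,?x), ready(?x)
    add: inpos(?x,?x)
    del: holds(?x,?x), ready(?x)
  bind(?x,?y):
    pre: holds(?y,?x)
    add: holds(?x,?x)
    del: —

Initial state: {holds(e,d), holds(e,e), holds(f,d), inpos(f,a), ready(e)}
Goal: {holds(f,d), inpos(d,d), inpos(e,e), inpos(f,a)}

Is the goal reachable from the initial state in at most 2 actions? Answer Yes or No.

No

1. tag(e)  →  {holds(e,d), holds(f,d), inpos(e,e), inpos(f,a)}
2. bind(d,f)  →  {holds(d,d), holds(e,d), holds(f,d), inpos(e,e), inpos(f,a)}
3. free(d)  →  {holds(d,d), holds(e,d), holds(f,d), inpos(e,e), inpos(f,a), ready(d)}
4. tag(d)  →  {holds(e,d), holds(f,d), inpos(d,d), inpos(e,e), inpos(f,a)}
optimal plan length = 4; 4 > 2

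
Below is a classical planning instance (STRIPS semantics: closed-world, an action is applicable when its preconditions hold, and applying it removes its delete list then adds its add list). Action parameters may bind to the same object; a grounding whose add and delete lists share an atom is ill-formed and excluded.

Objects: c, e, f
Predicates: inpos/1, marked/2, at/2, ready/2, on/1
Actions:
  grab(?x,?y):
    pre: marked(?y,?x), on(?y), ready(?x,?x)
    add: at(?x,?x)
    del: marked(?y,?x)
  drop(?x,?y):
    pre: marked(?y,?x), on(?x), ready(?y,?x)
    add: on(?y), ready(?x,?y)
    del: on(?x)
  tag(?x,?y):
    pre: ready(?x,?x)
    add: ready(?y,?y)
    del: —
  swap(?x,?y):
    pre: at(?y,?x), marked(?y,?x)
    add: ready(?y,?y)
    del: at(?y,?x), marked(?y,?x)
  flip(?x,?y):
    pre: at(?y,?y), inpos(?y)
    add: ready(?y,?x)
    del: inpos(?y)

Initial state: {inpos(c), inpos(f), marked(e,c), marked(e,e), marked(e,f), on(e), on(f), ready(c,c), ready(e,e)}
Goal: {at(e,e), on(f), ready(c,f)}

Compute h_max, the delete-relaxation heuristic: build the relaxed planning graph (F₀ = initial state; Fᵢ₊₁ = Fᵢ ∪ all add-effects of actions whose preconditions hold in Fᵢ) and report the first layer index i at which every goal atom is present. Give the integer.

2

F0 = init (9 atoms)
F1 = F0 ∪ {at(c,c), at(e,e), ready(f,f)}  (12 atoms)
F2 = F1 ∪ {at(f,f), ready(c,e), ready(c,f)}  (15 atoms)
goal ⊆ F2  ⇒  h_max = 2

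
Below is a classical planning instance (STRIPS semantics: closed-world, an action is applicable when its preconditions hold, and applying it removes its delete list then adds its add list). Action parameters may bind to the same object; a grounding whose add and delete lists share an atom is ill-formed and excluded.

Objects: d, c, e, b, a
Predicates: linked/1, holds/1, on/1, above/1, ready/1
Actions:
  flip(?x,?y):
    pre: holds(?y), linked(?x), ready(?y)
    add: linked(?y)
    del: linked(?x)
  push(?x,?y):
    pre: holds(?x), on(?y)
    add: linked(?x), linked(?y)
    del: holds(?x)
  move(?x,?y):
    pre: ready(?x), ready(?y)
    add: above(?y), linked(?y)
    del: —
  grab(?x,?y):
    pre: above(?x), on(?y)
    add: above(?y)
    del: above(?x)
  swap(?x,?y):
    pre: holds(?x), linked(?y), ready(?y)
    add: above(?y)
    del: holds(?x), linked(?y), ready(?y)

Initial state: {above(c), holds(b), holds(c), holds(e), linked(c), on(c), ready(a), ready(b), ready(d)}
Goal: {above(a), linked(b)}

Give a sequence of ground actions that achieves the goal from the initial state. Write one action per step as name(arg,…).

1. flip(c,b)  →  {above(c), holds(b), holds(c), holds(e), linked(b), on(c), ready(a), ready(b), ready(d)}
2. move(d,a)  →  {above(a), above(c), holds(b), holds(c), holds(e), linked(a), linked(b), on(c), ready(a), ready(b), ready(d)}

flip(c,b); move(d,a)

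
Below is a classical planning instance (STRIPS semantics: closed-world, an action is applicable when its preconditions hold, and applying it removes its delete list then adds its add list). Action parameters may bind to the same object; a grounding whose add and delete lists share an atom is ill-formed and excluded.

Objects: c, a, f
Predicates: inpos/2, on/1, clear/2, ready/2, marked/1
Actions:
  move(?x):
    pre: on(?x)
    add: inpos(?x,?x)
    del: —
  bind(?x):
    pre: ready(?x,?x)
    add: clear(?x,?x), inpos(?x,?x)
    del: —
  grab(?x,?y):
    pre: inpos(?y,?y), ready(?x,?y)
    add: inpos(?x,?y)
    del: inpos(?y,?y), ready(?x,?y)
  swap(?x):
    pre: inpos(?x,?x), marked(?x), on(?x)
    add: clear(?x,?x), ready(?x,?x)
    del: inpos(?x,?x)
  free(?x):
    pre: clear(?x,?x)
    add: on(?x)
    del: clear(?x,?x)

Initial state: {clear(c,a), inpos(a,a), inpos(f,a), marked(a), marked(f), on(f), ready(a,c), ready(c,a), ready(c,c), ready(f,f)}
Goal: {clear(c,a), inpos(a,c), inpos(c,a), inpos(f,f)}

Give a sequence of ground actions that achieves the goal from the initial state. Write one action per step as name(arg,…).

1. move(f)  →  {clear(c,a), inpos(a,a), inpos(f,a), inpos(f,f), marked(a), marked(f), on(f), ready(a,c), ready(c,a), ready(c,c), ready(f,f)}
2. bind(c)  →  {clear(c,a), clear(c,c), inpos(a,a), inpos(c,c), inpos(f,a), inpos(f,f), marked(a), marked(f), on(f), ready(a,c), ready(c,a), ready(c,c), ready(f,f)}
3. grab(c,a)  →  {clear(c,a), clear(c,c), inpos(c,a), inpos(c,c), inpos(f,a), inpos(f,f), marked(a), marked(f), on(f), ready(a,c), ready(c,c), ready(f,f)}
4. grab(a,c)  →  {clear(c,a), clear(c,c), inpos(a,c), inpos(c,a), inpos(f,a), inpos(f,f), marked(a), marked(f), on(f), ready(c,c), ready(f,f)}

move(f); bind(c); grab(c,a); grab(a,c)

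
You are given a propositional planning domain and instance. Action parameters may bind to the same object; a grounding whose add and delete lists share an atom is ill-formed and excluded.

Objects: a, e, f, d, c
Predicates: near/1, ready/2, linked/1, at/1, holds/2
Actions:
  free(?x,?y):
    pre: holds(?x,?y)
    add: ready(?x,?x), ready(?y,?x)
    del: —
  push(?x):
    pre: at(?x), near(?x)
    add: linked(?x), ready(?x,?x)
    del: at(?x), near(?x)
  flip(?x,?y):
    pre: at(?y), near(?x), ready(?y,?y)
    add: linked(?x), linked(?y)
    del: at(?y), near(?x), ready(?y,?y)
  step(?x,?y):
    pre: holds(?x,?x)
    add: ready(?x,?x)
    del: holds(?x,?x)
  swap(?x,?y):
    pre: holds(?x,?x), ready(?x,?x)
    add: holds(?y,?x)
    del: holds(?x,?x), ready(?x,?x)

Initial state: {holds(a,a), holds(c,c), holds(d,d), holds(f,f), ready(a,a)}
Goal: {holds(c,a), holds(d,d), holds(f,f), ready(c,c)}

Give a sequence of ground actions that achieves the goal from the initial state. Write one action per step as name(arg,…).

1. free(c,c)  →  {holds(a,a), holds(c,c), holds(d,d), holds(f,f), ready(a,a), ready(c,c)}
2. swap(a,c)  →  {holds(c,a), holds(c,c), holds(d,d), holds(f,f), ready(c,c)}

free(c,c); swap(a,c)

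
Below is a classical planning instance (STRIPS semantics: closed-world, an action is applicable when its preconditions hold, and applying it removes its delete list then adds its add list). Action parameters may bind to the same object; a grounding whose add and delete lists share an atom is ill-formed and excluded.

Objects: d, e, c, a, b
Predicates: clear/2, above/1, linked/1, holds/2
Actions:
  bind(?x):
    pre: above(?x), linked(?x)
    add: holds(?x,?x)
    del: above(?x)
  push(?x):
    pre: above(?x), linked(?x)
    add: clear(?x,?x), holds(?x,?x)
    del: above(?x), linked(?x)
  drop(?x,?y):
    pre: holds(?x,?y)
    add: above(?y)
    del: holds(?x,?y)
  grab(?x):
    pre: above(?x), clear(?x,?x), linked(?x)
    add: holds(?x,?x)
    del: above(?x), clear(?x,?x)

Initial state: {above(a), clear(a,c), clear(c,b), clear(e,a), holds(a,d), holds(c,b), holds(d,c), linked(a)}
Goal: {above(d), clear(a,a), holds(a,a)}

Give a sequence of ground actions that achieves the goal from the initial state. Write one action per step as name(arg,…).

push(a); drop(a,d)

1. push(a)  →  {clear(a,a), clear(a,c), clear(c,b), clear(e,a), holds(a,a), holds(a,d), holds(c,b), holds(d,c)}
2. drop(a,d)  →  {above(d), clear(a,a), clear(a,c), clear(c,b), clear(e,a), holds(a,a), holds(c,b), holds(d,c)}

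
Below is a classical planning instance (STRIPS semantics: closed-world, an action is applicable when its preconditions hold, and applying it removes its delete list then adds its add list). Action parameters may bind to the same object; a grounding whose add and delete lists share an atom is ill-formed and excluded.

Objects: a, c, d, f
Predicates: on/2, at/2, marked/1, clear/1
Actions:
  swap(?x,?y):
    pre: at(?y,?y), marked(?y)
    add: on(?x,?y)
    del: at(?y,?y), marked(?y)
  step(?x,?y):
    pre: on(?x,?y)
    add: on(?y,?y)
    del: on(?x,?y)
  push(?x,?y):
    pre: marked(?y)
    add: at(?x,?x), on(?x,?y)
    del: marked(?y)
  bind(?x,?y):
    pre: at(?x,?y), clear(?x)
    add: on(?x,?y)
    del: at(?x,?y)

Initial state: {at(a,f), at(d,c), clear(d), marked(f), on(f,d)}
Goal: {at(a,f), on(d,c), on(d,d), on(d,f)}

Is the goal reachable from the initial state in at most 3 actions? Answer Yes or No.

1. step(f,d)  →  {at(a,f), at(d,c), clear(d), marked(f), on(d,d)}
2. push(d,f)  →  {at(a,f), at(d,c), at(d,d), clear(d), on(d,d), on(d,f)}
3. bind(d,c)  →  {at(a,f), at(d,d), clear(d), on(d,c), on(d,d), on(d,f)}
optimal plan length = 3; 3 ≤ 3

Yes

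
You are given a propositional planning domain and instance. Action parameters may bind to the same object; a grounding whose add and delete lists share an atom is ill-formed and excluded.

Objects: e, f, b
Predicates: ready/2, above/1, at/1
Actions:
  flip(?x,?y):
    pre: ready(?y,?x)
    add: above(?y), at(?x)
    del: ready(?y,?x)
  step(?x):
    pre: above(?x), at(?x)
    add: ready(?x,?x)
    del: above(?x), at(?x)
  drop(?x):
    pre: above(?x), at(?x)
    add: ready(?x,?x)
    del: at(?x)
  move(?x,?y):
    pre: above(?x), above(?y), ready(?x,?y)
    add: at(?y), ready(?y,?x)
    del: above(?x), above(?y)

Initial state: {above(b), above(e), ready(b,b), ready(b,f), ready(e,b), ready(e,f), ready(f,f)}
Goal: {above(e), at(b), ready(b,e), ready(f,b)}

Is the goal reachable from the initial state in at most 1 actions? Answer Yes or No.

1. flip(f,f)  →  {above(b), above(e), above(f), at(f), ready(b,b), ready(b,f), ready(e,b), ready(e,f)}
2. move(e,b)  →  {above(f), at(b), at(f), ready(b,b), ready(b,e), ready(b,f), ready(e,b), ready(e,f)}
3. flip(f,e)  →  {above(e), above(f), at(b), at(f), ready(b,b), ready(b,e), ready(b,f), ready(e,b)}
4. flip(b,b)  →  {above(b), above(e), above(f), at(b), at(f), ready(b,e), ready(b,f), ready(e,b)}
5. move(b,f)  →  {above(e), at(b), at(f), ready(b,e), ready(b,f), ready(e,b), ready(f,b)}
optimal plan length = 5; 5 > 1

No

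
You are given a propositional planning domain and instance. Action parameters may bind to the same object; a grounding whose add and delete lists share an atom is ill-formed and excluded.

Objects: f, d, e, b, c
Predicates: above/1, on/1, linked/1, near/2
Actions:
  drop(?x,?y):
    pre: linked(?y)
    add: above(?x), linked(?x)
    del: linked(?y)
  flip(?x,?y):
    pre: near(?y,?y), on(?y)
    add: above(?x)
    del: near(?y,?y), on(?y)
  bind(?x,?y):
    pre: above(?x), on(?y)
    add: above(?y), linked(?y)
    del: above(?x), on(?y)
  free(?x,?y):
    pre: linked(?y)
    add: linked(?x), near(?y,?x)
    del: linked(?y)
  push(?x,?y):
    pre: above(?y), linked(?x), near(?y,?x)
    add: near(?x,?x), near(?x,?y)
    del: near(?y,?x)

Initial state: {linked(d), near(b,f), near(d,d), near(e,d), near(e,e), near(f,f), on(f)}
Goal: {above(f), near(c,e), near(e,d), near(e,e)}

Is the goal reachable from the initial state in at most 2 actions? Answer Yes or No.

No

1. drop(f,d)  →  {above(f), linked(f), near(b,f), near(d,d), near(e,d), near(e,e), near(f,f), on(f)}
2. drop(c,f)  →  {above(c), above(f), linked(c), near(b,f), near(d,d), near(e,d), near(e,e), near(f,f), on(f)}
3. free(e,c)  →  {above(c), above(f), linked(e), near(b,f), near(c,e), near(d,d), near(e,d), near(e,e), near(f,f), on(f)}
optimal plan length = 3; 3 > 2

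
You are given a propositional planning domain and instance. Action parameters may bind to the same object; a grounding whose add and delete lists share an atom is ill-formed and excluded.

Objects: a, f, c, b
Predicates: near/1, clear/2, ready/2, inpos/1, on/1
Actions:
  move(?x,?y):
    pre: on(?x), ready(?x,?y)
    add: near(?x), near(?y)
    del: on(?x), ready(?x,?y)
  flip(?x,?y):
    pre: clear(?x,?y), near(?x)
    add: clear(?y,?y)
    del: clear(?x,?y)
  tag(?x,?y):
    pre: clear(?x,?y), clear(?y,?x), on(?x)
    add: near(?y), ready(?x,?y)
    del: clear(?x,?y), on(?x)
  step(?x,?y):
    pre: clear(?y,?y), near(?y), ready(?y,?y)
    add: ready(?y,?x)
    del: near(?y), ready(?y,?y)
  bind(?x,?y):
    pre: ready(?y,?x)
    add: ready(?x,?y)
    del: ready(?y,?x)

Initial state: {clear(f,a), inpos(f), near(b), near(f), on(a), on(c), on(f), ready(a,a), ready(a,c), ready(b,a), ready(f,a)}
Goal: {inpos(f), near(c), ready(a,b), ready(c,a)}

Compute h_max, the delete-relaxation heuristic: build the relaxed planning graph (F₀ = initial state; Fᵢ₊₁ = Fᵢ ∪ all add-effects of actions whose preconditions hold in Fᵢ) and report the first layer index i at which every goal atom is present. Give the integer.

F0 = init (11 atoms)
F1 = F0 ∪ {clear(a,a), near(a), near(c), ready(a,b), ready(a,f), ready(c,a)}  (17 atoms)
goal ⊆ F1  ⇒  h_max = 1

1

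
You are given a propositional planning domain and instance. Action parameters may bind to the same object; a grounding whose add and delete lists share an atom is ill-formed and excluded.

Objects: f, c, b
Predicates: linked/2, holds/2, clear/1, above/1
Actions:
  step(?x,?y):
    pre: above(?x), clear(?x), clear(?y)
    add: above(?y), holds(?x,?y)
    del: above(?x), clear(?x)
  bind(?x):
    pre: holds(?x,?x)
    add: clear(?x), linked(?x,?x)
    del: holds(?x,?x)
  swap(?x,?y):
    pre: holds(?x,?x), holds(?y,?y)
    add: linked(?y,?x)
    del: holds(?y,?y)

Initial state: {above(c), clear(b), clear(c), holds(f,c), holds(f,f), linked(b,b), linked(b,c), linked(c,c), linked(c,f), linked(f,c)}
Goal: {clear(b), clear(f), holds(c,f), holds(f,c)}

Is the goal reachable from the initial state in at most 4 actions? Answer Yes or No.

1. bind(f)  →  {above(c), clear(b), clear(c), clear(f), holds(f,c), linked(b,b), linked(b,c), linked(c,c), linked(c,f), linked(f,c), linked(f,f)}
2. step(c,f)  →  {above(f), clear(b), clear(f), holds(c,f), holds(f,c), linked(b,b), linked(b,c), linked(c,c), linked(c,f), linked(f,c), linked(f,f)}
optimal plan length = 2; 2 ≤ 4

Yes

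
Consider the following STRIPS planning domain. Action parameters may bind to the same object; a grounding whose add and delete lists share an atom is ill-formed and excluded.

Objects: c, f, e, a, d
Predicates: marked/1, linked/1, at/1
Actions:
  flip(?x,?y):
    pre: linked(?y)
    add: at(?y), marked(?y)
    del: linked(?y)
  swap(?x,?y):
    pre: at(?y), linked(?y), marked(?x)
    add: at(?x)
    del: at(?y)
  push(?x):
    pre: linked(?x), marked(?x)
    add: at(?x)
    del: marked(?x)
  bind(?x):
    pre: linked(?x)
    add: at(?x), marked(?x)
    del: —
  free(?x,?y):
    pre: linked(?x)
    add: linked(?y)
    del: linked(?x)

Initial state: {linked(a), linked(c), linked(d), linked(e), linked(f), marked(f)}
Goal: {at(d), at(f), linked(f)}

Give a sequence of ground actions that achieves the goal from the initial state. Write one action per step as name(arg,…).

flip(c,d); push(f)

1. flip(c,d)  →  {at(d), linked(a), linked(c), linked(e), linked(f), marked(d), marked(f)}
2. push(f)  →  {at(d), at(f), linked(a), linked(c), linked(e), linked(f), marked(d)}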